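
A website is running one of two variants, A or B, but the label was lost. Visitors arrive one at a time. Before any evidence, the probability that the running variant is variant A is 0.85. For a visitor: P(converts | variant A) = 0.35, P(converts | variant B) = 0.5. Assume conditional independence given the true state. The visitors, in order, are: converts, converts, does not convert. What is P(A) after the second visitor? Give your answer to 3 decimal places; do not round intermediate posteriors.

After 'converts': P(A) = 0.35·0.8500 / (0.35·0.8500 + 0.5·0.1500) ≈ 0.7987
After 'converts': P(A) = 0.35·0.7987 / (0.35·0.7987 + 0.5·0.2013) ≈ 0.7352

0.735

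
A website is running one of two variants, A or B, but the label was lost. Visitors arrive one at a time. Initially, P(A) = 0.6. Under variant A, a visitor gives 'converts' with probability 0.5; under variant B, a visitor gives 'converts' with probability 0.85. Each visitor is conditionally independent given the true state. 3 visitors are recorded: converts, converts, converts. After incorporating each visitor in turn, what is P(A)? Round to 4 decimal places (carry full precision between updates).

0.2339

After 'converts': P(A) = 0.5·0.6000 / (0.5·0.6000 + 0.85·0.4000) ≈ 0.4688
After 'converts': P(A) = 0.5·0.4688 / (0.5·0.4688 + 0.85·0.5312) ≈ 0.3417
After 'converts': P(A) = 0.5·0.3417 / (0.5·0.3417 + 0.85·0.6583) ≈ 0.2339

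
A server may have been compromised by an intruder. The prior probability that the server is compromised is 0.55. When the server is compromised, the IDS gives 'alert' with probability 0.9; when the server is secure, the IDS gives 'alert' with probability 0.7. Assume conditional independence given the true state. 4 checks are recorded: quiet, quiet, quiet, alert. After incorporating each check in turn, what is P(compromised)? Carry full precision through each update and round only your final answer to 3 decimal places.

After 'quiet': P(compromised) = 0.1·0.5500 / (0.1·0.5500 + 0.3·0.4500) ≈ 0.2895
After 'quiet': P(compromised) = 0.1·0.2895 / (0.1·0.2895 + 0.3·0.7105) ≈ 0.1196
After 'quiet': P(compromised) = 0.1·0.1196 / (0.1·0.1196 + 0.3·0.8804) ≈ 0.0433
After 'alert': P(compromised) = 0.9·0.0433 / (0.9·0.0433 + 0.7·0.9567) ≈ 0.0550

0.055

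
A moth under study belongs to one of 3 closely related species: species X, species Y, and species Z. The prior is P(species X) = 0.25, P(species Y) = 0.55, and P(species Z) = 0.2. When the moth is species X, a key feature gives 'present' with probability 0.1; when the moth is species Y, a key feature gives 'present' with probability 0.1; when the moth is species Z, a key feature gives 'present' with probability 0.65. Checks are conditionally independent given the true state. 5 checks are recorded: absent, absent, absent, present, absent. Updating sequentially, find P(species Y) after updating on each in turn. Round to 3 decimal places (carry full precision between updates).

0.663

Apply Bayes' rule sequentially, carrying P(species Y) forward.
After 'absent': normaliser = 0.9·0.2500 + 0.9·0.5500 + 0.35·0.2000; P(species X) ≈ 0.2848, P(species Y) ≈ 0.6266, P(species Z) ≈ 0.0886
After 'absent': normaliser = 0.9·0.2848 + 0.9·0.6266 + 0.35·0.0886; P(species X) ≈ 0.3011, P(species Y) ≈ 0.6625, P(species Z) ≈ 0.0364
After 'absent': normaliser = 0.9·0.3011 + 0.9·0.6625 + 0.35·0.0364; P(species X) ≈ 0.3080, P(species Y) ≈ 0.6775, P(species Z) ≈ 0.0145
After 'present': normaliser = 0.1·0.3080 + 0.1·0.6775 + 0.65·0.0145; P(species X) ≈ 0.2852, P(species Y) ≈ 0.6275, P(species Z) ≈ 0.0872
After 'absent': normaliser = 0.9·0.2852 + 0.9·0.6275 + 0.35·0.0872; P(species X) ≈ 0.3013, P(species Y) ≈ 0.6629, P(species Z) ≈ 0.0358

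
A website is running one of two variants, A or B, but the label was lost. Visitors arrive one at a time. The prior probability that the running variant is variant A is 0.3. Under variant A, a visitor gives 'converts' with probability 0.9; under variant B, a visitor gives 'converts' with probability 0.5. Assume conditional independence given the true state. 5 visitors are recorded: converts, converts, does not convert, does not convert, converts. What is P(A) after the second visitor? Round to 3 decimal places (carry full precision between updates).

After 'converts': P(A) = 0.9·0.3000 / (0.9·0.3000 + 0.5·0.7000) ≈ 0.4355
After 'converts': P(A) = 0.9·0.4355 / (0.9·0.4355 + 0.5·0.5645) ≈ 0.5813

0.581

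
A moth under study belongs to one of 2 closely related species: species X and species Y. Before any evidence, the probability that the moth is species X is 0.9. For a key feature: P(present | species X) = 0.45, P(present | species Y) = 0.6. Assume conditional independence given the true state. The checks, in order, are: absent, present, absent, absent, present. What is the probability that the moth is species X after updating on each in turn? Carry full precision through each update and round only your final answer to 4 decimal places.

0.9294

Each posterior becomes the prior for the next update.
After 'absent': P(species X) = 0.55·0.9000 / (0.55·0.9000 + 0.4·0.1000) ≈ 0.9252
After 'present': P(species X) = 0.45·0.9252 / (0.45·0.9252 + 0.6·0.0748) ≈ 0.9027
After 'absent': P(species X) = 0.55·0.9027 / (0.55·0.9027 + 0.4·0.0973) ≈ 0.9273
After 'absent': P(species X) = 0.55·0.9273 / (0.55·0.9273 + 0.4·0.0727) ≈ 0.9461
After 'present': P(species X) = 0.45·0.9461 / (0.45·0.9461 + 0.6·0.0539) ≈ 0.9294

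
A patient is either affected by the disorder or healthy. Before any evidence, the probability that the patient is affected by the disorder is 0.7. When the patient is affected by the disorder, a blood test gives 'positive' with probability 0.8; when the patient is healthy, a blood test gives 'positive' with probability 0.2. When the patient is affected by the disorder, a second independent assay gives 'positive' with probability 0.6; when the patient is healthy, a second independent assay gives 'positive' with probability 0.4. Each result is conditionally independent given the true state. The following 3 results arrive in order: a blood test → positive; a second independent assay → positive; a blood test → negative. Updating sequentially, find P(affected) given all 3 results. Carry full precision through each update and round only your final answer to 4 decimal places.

After a blood test='positive': P(affected) = 0.8·0.7000 / (0.8·0.7000 + 0.2·0.3000) ≈ 0.9032
After a second independent assay='positive': P(affected) = 0.6·0.9032 / (0.6·0.9032 + 0.4·0.0968) ≈ 0.9333
After a blood test='negative': P(affected) = 0.2·0.9333 / (0.2·0.9333 + 0.8·0.0667) ≈ 0.7778

0.7778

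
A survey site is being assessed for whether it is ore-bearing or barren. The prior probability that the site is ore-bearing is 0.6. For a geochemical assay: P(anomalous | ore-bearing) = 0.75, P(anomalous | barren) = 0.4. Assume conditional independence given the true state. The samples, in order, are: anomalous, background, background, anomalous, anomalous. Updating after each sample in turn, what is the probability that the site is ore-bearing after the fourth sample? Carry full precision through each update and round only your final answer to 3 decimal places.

0.478

Apply Bayes' rule sequentially, carrying P(ore) forward.
After 'anomalous': P(ore) = 0.75·0.6000 / (0.75·0.6000 + 0.4·0.4000) ≈ 0.7377
After 'background': P(ore) = 0.25·0.7377 / (0.25·0.7377 + 0.6·0.2623) ≈ 0.5396
After 'background': P(ore) = 0.25·0.5396 / (0.25·0.5396 + 0.6·0.4604) ≈ 0.3281
After 'anomalous': P(ore) = 0.75·0.3281 / (0.75·0.3281 + 0.4·0.6719) ≈ 0.4780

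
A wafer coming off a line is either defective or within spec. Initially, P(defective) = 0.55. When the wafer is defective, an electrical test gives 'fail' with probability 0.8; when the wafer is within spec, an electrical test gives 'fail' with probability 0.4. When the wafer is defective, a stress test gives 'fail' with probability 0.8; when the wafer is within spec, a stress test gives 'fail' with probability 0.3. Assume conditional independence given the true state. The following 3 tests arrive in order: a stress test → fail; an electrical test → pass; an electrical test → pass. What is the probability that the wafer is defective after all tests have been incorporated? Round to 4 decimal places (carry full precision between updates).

0.2659

After a stress test='fail': P(defective) = 0.8·0.5500 / (0.8·0.5500 + 0.3·0.4500) ≈ 0.7652
After an electrical test='pass': P(defective) = 0.2·0.7652 / (0.2·0.7652 + 0.6·0.2348) ≈ 0.5207
After an electrical test='pass': P(defective) = 0.2·0.5207 / (0.2·0.5207 + 0.6·0.4793) ≈ 0.2659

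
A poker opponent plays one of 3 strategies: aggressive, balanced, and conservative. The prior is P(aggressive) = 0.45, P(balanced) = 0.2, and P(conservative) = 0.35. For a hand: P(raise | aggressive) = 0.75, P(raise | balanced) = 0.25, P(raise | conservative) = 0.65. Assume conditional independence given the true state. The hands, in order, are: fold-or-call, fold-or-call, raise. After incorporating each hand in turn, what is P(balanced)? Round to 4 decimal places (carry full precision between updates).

0.3648

Each posterior becomes the prior for the next update.
After 'fold-or-call': normaliser = 0.25·0.4500 + 0.75·0.2000 + 0.35·0.3500; P(aggressive) ≈ 0.2922, P(balanced) ≈ 0.3896, P(conservative) ≈ 0.3182
After 'fold-or-call': normaliser = 0.25·0.2922 + 0.75·0.3896 + 0.35·0.3182; P(aggressive) ≈ 0.1533, P(balanced) ≈ 0.6131, P(conservative) ≈ 0.2337
After 'raise': normaliser = 0.75·0.1533 + 0.25·0.6131 + 0.65·0.2337; P(aggressive) ≈ 0.2736, P(balanced) ≈ 0.3648, P(conservative) ≈ 0.3615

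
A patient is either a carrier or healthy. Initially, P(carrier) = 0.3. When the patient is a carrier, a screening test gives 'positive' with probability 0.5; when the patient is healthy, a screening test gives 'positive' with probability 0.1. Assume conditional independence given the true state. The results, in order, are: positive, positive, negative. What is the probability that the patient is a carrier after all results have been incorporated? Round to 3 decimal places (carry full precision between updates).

After 'positive': P(carrier) = 0.5·0.3000 / (0.5·0.3000 + 0.1·0.7000) ≈ 0.6818
After 'positive': P(carrier) = 0.5·0.6818 / (0.5·0.6818 + 0.1·0.3182) ≈ 0.9146
After 'negative': P(carrier) = 0.5·0.9146 / (0.5·0.9146 + 0.9·0.0854) ≈ 0.8562

0.856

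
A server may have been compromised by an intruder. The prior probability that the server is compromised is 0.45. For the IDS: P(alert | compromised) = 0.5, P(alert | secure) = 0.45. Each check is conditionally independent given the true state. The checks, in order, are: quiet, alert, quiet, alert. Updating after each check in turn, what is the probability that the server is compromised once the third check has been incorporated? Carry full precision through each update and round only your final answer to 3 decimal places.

0.429

After 'quiet': P(compromised) = 0.5·0.4500 / (0.5·0.4500 + 0.55·0.5500) ≈ 0.4265
After 'alert': P(compromised) = 0.5·0.4265 / (0.5·0.4265 + 0.45·0.5735) ≈ 0.4525
After 'quiet': P(compromised) = 0.5·0.4525 / (0.5·0.4525 + 0.55·0.5475) ≈ 0.4290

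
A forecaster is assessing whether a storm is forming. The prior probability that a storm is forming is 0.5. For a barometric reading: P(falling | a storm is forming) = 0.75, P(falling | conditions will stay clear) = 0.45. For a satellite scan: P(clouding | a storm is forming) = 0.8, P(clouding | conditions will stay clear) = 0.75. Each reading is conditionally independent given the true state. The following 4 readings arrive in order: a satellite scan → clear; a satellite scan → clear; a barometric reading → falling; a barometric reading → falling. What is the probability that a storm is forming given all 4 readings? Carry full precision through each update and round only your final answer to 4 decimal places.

0.6400

Each posterior becomes the prior for the next update.
After a satellite scan='clear': P(storm) = 0.2·0.5000 / (0.2·0.5000 + 0.25·0.5000) ≈ 0.4444
After a satellite scan='clear': P(storm) = 0.2·0.4444 / (0.2·0.4444 + 0.25·0.5556) ≈ 0.3902
After a barometric reading='falling': P(storm) = 0.75·0.3902 / (0.75·0.3902 + 0.45·0.6098) ≈ 0.5161
After a barometric reading='falling': P(storm) = 0.75·0.5161 / (0.75·0.5161 + 0.45·0.4839) ≈ 0.6400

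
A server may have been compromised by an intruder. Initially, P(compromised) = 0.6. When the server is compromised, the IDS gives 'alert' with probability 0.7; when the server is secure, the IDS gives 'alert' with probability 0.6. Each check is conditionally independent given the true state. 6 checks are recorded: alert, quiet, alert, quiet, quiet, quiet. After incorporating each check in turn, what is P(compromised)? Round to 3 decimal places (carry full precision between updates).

0.392

Each posterior becomes the prior for the next update.
After 'alert': P(compromised) = 0.7·0.6000 / (0.7·0.6000 + 0.6·0.4000) ≈ 0.6364
After 'quiet': P(compromised) = 0.3·0.6364 / (0.3·0.6364 + 0.4·0.3636) ≈ 0.5676
After 'alert': P(compromised) = 0.7·0.5676 / (0.7·0.5676 + 0.6·0.4324) ≈ 0.6049
After 'quiet': P(compromised) = 0.3·0.6049 / (0.3·0.6049 + 0.4·0.3951) ≈ 0.5345
After 'quiet': P(compromised) = 0.3·0.5345 / (0.3·0.5345 + 0.4·0.4655) ≈ 0.4627
After 'quiet': P(compromised) = 0.3·0.4627 / (0.3·0.4627 + 0.4·0.5373) ≈ 0.3925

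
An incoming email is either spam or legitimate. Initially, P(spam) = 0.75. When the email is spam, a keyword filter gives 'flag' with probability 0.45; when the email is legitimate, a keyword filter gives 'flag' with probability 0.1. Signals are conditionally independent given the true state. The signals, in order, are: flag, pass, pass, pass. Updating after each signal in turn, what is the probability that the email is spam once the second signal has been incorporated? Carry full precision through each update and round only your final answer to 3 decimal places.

0.892

After 'flag': P(spam) = 0.45·0.7500 / (0.45·0.7500 + 0.1·0.2500) ≈ 0.9310
After 'pass': P(spam) = 0.55·0.9310 / (0.55·0.9310 + 0.9·0.0690) ≈ 0.8919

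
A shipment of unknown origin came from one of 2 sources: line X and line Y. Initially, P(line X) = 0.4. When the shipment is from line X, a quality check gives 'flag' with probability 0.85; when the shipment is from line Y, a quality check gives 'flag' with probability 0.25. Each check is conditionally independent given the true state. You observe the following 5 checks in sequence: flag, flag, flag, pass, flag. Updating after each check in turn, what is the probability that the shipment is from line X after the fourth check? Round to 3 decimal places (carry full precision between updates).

After 'flag': P(line X) = 0.85·0.4000 / (0.85·0.4000 + 0.25·0.6000) ≈ 0.6939
After 'flag': P(line X) = 0.85·0.6939 / (0.85·0.6939 + 0.25·0.3061) ≈ 0.8851
After 'flag': P(line X) = 0.85·0.8851 / (0.85·0.8851 + 0.25·0.1149) ≈ 0.9632
After 'pass': P(line X) = 0.15·0.9632 / (0.15·0.9632 + 0.75·0.0368) ≈ 0.8398

0.840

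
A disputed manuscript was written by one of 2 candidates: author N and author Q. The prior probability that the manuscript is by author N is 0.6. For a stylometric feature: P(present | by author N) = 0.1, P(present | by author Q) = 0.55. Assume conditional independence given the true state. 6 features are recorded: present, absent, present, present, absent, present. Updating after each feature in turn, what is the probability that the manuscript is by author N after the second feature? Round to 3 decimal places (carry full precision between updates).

After 'present': P(author N) = 0.1·0.6000 / (0.1·0.6000 + 0.55·0.4000) ≈ 0.2143
After 'absent': P(author N) = 0.9·0.2143 / (0.9·0.2143 + 0.45·0.7857) ≈ 0.3529

0.353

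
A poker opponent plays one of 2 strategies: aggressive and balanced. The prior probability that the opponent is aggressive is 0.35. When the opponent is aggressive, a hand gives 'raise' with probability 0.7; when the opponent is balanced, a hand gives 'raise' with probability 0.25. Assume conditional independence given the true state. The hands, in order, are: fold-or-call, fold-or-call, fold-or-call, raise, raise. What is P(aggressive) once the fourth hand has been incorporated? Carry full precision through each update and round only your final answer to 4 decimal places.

0.0880

Apply Bayes' rule sequentially, carrying P(aggressive) forward.
After 'fold-or-call': P(aggressive) = 0.3·0.3500 / (0.3·0.3500 + 0.75·0.6500) ≈ 0.1772
After 'fold-or-call': P(aggressive) = 0.3·0.1772 / (0.3·0.1772 + 0.75·0.8228) ≈ 0.0793
After 'fold-or-call': P(aggressive) = 0.3·0.0793 / (0.3·0.0793 + 0.75·0.9207) ≈ 0.0333
After 'raise': P(aggressive) = 0.7·0.0333 / (0.7·0.0333 + 0.25·0.9667) ≈ 0.0880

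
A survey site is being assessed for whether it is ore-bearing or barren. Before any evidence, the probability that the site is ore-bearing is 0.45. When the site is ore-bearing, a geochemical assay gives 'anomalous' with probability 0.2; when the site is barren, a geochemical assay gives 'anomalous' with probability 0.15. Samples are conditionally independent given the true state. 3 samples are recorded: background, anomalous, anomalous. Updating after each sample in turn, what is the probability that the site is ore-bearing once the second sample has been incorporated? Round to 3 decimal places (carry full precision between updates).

0.507

After 'background': P(ore) = 0.8·0.4500 / (0.8·0.4500 + 0.85·0.5500) ≈ 0.4350
After 'anomalous': P(ore) = 0.2·0.4350 / (0.2·0.4350 + 0.15·0.5650) ≈ 0.5066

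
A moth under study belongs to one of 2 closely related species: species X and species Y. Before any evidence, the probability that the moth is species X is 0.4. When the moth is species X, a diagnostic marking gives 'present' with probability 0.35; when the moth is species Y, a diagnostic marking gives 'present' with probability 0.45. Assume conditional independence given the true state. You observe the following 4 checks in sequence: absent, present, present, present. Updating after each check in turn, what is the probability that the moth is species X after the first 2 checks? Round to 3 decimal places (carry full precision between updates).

0.380

Each posterior becomes the prior for the next update.
After 'absent': P(species X) = 0.65·0.4000 / (0.65·0.4000 + 0.55·0.6000) ≈ 0.4407
After 'present': P(species X) = 0.35·0.4407 / (0.35·0.4407 + 0.45·0.5593) ≈ 0.3800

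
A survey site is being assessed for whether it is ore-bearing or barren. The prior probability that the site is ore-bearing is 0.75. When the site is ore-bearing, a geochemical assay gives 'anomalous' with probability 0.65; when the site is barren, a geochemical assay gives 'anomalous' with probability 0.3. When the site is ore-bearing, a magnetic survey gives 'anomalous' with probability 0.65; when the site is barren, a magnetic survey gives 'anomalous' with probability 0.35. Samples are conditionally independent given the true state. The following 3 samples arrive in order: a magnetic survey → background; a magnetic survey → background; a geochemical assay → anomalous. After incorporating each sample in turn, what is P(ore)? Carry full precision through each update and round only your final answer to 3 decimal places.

0.653

After a magnetic survey='background': P(ore) = 0.35·0.7500 / (0.35·0.7500 + 0.65·0.2500) ≈ 0.6176
After a magnetic survey='background': P(ore) = 0.35·0.6176 / (0.35·0.6176 + 0.65·0.3824) ≈ 0.4652
After a geochemical assay='anomalous': P(ore) = 0.65·0.4652 / (0.65·0.4652 + 0.3·0.5348) ≈ 0.6533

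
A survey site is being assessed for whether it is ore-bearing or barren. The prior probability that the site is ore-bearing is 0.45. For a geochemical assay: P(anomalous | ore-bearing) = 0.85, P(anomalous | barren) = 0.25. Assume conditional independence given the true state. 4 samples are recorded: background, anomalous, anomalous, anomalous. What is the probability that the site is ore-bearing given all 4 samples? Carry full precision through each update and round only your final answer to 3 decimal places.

0.865

After 'background': P(ore) = 0.15·0.4500 / (0.15·0.4500 + 0.75·0.5500) ≈ 0.1406
After 'anomalous': P(ore) = 0.85·0.1406 / (0.85·0.1406 + 0.25·0.8594) ≈ 0.3575
After 'anomalous': P(ore) = 0.85·0.3575 / (0.85·0.3575 + 0.25·0.6425) ≈ 0.6542
After 'anomalous': P(ore) = 0.85·0.6542 / (0.85·0.6542 + 0.25·0.3458) ≈ 0.8654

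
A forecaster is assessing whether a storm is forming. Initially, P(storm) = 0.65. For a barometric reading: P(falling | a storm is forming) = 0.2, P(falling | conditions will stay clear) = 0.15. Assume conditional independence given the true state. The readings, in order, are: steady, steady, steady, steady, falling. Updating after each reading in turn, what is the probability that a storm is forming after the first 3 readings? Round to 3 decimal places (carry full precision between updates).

0.608

Apply Bayes' rule sequentially, carrying P(storm) forward.
After 'steady': P(storm) = 0.8·0.6500 / (0.8·0.6500 + 0.85·0.3500) ≈ 0.6361
After 'steady': P(storm) = 0.8·0.6361 / (0.8·0.6361 + 0.85·0.3639) ≈ 0.6219
After 'steady': P(storm) = 0.8·0.6219 / (0.8·0.6219 + 0.85·0.3781) ≈ 0.6076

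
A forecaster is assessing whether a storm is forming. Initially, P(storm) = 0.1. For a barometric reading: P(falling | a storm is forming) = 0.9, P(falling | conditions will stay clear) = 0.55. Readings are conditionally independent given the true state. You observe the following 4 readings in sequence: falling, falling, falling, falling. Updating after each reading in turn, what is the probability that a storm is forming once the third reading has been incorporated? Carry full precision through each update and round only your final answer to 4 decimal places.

0.3274

After 'falling': P(storm) = 0.9·0.1000 / (0.9·0.1000 + 0.55·0.9000) ≈ 0.1538
After 'falling': P(storm) = 0.9·0.1538 / (0.9·0.1538 + 0.55·0.8462) ≈ 0.2293
After 'falling': P(storm) = 0.9·0.2293 / (0.9·0.2293 + 0.55·0.7707) ≈ 0.3274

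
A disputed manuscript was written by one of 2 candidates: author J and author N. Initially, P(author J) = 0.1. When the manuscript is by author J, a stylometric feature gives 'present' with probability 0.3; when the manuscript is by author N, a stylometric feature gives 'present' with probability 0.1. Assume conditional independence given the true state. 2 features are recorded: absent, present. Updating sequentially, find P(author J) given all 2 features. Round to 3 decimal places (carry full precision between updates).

After 'absent': P(author J) = 0.7·0.1000 / (0.7·0.1000 + 0.9·0.9000) ≈ 0.0795
After 'present': P(author J) = 0.3·0.0795 / (0.3·0.0795 + 0.1·0.9205) ≈ 0.2059

0.206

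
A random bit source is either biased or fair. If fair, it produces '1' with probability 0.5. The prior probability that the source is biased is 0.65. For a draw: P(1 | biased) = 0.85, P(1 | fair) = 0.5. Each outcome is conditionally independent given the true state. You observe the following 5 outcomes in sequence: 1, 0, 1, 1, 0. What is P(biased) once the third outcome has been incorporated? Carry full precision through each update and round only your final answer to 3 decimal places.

0.617

Apply Bayes' rule sequentially, carrying P(biased) forward.
After '1': P(biased) = 0.85·0.6500 / (0.85·0.6500 + 0.5·0.3500) ≈ 0.7595
After '0': P(biased) = 0.15·0.7595 / (0.15·0.7595 + 0.5·0.2405) ≈ 0.4864
After '1': P(biased) = 0.85·0.4864 / (0.85·0.4864 + 0.5·0.5136) ≈ 0.6169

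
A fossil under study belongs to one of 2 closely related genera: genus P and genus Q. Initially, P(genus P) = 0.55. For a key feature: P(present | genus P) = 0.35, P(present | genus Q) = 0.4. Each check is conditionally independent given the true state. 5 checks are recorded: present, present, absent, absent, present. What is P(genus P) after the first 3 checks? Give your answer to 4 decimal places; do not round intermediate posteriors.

0.5034

After 'present': P(genus P) = 0.35·0.5500 / (0.35·0.5500 + 0.4·0.4500) ≈ 0.5168
After 'present': P(genus P) = 0.35·0.5168 / (0.35·0.5168 + 0.4·0.4832) ≈ 0.4834
After 'absent': P(genus P) = 0.65·0.4834 / (0.65·0.4834 + 0.6·0.5166) ≈ 0.5034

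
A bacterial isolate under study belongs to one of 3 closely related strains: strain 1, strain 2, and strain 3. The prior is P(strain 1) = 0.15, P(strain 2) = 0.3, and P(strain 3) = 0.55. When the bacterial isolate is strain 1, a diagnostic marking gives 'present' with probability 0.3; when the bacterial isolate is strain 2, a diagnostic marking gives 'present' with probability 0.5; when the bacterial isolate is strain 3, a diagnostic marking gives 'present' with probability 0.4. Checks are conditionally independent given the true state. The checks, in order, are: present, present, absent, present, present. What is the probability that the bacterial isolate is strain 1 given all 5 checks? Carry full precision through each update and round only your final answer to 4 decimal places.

After 'present': normaliser = 0.3·0.1500 + 0.5·0.3000 + 0.4·0.5500; P(strain 1) ≈ 0.1084, P(strain 2) ≈ 0.3614, P(strain 3) ≈ 0.5301
After 'present': normaliser = 0.3·0.1084 + 0.5·0.3614 + 0.4·0.5301; P(strain 1) ≈ 0.0765, P(strain 2) ≈ 0.4249, P(strain 3) ≈ 0.4986
After 'absent': normaliser = 0.7·0.0765 + 0.5·0.4249 + 0.6·0.4986; P(strain 1) ≈ 0.0947, P(strain 2) ≈ 0.3759, P(strain 3) ≈ 0.5293
After 'present': normaliser = 0.3·0.0947 + 0.5·0.3759 + 0.4·0.5293; P(strain 1) ≈ 0.0664, P(strain 2) ≈ 0.4391, P(strain 3) ≈ 0.4946
After 'present': normaliser = 0.3·0.0664 + 0.5·0.4391 + 0.4·0.4946; P(strain 1) ≈ 0.0455, P(strain 2) ≈ 0.5020, P(strain 3) ≈ 0.4524

0.0455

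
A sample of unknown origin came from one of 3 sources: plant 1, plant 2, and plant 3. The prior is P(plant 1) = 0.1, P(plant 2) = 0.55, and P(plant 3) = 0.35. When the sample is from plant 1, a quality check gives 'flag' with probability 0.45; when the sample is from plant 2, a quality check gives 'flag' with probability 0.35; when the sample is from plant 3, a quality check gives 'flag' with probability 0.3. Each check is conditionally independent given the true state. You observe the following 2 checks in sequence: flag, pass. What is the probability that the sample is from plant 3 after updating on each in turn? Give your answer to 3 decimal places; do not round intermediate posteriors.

After 'flag': normaliser = 0.45·0.1000 + 0.35·0.5500 + 0.3·0.3500; P(plant 1) ≈ 0.1314, P(plant 2) ≈ 0.5620, P(plant 3) ≈ 0.3066
After 'pass': normaliser = 0.55·0.1314 + 0.65·0.5620 + 0.7·0.3066; P(plant 1) ≈ 0.1108, P(plant 2) ≈ 0.5602, P(plant 3) ≈ 0.3290

0.329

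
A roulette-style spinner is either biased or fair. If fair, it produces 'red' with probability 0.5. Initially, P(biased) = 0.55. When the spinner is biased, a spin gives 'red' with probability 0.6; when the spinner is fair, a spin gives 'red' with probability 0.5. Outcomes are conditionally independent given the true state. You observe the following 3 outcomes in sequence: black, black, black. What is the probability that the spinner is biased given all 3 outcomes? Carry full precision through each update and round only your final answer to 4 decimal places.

After 'black': P(biased) = 0.4·0.5500 / (0.4·0.5500 + 0.5·0.4500) ≈ 0.4944
After 'black': P(biased) = 0.4·0.4944 / (0.4·0.4944 + 0.5·0.5056) ≈ 0.4389
After 'black': P(biased) = 0.4·0.4389 / (0.4·0.4389 + 0.5·0.5611) ≈ 0.3849

0.3849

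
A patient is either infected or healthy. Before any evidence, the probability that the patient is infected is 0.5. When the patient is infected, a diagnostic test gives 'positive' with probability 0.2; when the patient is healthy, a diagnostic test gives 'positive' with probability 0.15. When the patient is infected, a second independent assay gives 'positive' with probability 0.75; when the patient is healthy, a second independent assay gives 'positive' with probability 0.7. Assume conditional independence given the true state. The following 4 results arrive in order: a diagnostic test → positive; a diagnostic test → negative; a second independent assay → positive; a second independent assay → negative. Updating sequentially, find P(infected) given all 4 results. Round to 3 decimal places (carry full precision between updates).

After a diagnostic test='positive': P(infected) = 0.2·0.5000 / (0.2·0.5000 + 0.15·0.5000) ≈ 0.5714
After a diagnostic test='negative': P(infected) = 0.8·0.5714 / (0.8·0.5714 + 0.85·0.4286) ≈ 0.5565
After a second independent assay='positive': P(infected) = 0.75·0.5565 / (0.75·0.5565 + 0.7·0.4435) ≈ 0.5735
After a second independent assay='negative': P(infected) = 0.25·0.5735 / (0.25·0.5735 + 0.3·0.4265) ≈ 0.5284

0.528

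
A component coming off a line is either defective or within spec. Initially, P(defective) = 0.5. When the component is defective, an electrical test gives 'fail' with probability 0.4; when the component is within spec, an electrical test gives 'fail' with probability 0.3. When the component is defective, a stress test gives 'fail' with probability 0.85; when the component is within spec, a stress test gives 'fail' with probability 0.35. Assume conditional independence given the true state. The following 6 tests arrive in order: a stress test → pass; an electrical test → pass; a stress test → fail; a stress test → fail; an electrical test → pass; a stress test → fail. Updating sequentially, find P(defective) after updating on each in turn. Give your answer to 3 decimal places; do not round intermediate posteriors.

After a stress test='pass': P(defective) = 0.15·0.5000 / (0.15·0.5000 + 0.65·0.5000) ≈ 0.1875
After an electrical test='pass': P(defective) = 0.6·0.1875 / (0.6·0.1875 + 0.7·0.8125) ≈ 0.1651
After a stress test='fail': P(defective) = 0.85·0.1651 / (0.85·0.1651 + 0.35·0.8349) ≈ 0.3245
After a stress test='fail': P(defective) = 0.85·0.3245 / (0.85·0.3245 + 0.35·0.6755) ≈ 0.5385
After an electrical test='pass': P(defective) = 0.6·0.5385 / (0.6·0.5385 + 0.7·0.4615) ≈ 0.5000
After a stress test='fail': P(defective) = 0.85·0.5000 / (0.85·0.5000 + 0.35·0.5000) ≈ 0.7083

0.708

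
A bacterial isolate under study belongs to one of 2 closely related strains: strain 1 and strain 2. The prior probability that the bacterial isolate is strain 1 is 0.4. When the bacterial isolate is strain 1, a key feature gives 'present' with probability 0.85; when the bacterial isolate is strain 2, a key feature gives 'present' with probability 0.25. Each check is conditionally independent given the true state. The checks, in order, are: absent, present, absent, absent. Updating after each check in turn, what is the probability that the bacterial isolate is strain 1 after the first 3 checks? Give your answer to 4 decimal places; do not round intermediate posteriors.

After 'absent': P(strain 1) = 0.15·0.4000 / (0.15·0.4000 + 0.75·0.6000) ≈ 0.1176
After 'present': P(strain 1) = 0.85·0.1176 / (0.85·0.1176 + 0.25·0.8824) ≈ 0.3119
After 'absent': P(strain 1) = 0.15·0.3119 / (0.15·0.3119 + 0.75·0.6881) ≈ 0.0831

0.0831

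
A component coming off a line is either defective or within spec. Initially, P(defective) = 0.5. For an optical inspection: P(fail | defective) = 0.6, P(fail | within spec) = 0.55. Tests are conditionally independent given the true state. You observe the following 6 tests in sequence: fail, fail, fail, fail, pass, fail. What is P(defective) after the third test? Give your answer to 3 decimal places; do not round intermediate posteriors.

After 'fail': P(defective) = 0.6·0.5000 / (0.6·0.5000 + 0.55·0.5000) ≈ 0.5217
After 'fail': P(defective) = 0.6·0.5217 / (0.6·0.5217 + 0.55·0.4783) ≈ 0.5434
After 'fail': P(defective) = 0.6·0.5434 / (0.6·0.5434 + 0.55·0.4566) ≈ 0.5649

0.565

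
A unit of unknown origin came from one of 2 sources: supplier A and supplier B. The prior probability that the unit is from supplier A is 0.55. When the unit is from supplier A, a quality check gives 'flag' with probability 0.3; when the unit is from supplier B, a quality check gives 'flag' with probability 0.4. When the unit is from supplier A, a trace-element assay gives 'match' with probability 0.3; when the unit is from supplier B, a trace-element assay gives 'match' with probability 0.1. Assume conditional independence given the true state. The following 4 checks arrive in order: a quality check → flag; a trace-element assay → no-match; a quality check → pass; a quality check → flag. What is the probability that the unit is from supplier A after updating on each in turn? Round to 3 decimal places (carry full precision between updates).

0.384

After a quality check='flag': P(supplier A) = 0.3·0.5500 / (0.3·0.5500 + 0.4·0.4500) ≈ 0.4783
After a trace-element assay='no-match': P(supplier A) = 0.7·0.4783 / (0.7·0.4783 + 0.9·0.5217) ≈ 0.4162
After a quality check='pass': P(supplier A) = 0.7·0.4162 / (0.7·0.4162 + 0.6·0.5838) ≈ 0.4541
After a quality check='flag': P(supplier A) = 0.3·0.4541 / (0.3·0.4541 + 0.4·0.5459) ≈ 0.3842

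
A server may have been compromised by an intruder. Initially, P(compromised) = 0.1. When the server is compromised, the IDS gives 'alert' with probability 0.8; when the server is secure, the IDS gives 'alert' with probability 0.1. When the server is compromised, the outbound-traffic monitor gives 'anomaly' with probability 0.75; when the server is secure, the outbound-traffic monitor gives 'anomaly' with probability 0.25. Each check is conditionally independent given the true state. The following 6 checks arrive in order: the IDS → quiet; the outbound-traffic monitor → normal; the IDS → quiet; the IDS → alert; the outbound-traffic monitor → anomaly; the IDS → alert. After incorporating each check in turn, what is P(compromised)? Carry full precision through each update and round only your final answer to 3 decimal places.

After the IDS='quiet': P(compromised) = 0.2·0.1000 / (0.2·0.1000 + 0.9·0.9000) ≈ 0.0241
After the outbound-traffic monitor='normal': P(compromised) = 0.25·0.0241 / (0.25·0.0241 + 0.75·0.9759) ≈ 0.0082
After the IDS='quiet': P(compromised) = 0.2·0.0082 / (0.2·0.0082 + 0.9·0.9918) ≈ 0.0018
After the IDS='alert': P(compromised) = 0.8·0.0018 / (0.8·0.0018 + 0.1·0.9982) ≈ 0.0144
After the outbound-traffic monitor='anomaly': P(compromised) = 0.75·0.0144 / (0.75·0.0144 + 0.25·0.9856) ≈ 0.0420
After the IDS='alert': P(compromised) = 0.8·0.0420 / (0.8·0.0420 + 0.1·0.9580) ≈ 0.2599

0.260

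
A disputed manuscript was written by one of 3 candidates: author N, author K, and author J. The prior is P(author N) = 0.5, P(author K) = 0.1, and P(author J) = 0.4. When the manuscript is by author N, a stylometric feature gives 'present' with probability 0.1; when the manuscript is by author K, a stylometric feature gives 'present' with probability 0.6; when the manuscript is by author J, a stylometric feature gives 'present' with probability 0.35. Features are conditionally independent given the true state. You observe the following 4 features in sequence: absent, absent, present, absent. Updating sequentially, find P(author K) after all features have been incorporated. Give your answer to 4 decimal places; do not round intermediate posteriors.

Apply Bayes' rule sequentially, carrying P(author K) forward.
After 'absent': normaliser = 0.9·0.5000 + 0.4·0.1000 + 0.65·0.4000; P(author N) ≈ 0.6000, P(author K) ≈ 0.0533, P(author J) ≈ 0.3467
After 'absent': normaliser = 0.9·0.6000 + 0.4·0.0533 + 0.65·0.3467; P(author N) ≈ 0.6864, P(author K) ≈ 0.0271, P(author J) ≈ 0.2864
After 'present': normaliser = 0.1·0.6864 + 0.6·0.0271 + 0.35·0.2864; P(author N) ≈ 0.3707, P(author K) ≈ 0.0879, P(author J) ≈ 0.5414
After 'absent': normaliser = 0.9·0.3707 + 0.4·0.0879 + 0.65·0.5414; P(author N) ≈ 0.4629, P(author K) ≈ 0.0488, P(author J) ≈ 0.4883

0.0488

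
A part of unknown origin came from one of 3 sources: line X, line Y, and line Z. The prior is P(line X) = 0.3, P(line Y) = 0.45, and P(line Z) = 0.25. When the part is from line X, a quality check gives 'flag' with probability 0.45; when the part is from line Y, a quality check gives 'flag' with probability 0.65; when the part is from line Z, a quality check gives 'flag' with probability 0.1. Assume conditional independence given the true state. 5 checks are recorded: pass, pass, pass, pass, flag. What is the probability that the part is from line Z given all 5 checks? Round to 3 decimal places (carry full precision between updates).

0.495

After 'pass': normaliser = 0.55·0.3000 + 0.35·0.4500 + 0.9·0.2500; P(line X) ≈ 0.3014, P(line Y) ≈ 0.2877, P(line Z) ≈ 0.4110
After 'pass': normaliser = 0.55·0.3014 + 0.35·0.2877 + 0.9·0.4110; P(line X) ≈ 0.2605, P(line Y) ≈ 0.1582, P(line Z) ≈ 0.5813
After 'pass': normaliser = 0.55·0.2605 + 0.35·0.1582 + 0.9·0.5813; P(line X) ≈ 0.1985, P(line Y) ≈ 0.0767, P(line Z) ≈ 0.7248
After 'pass': normaliser = 0.55·0.1985 + 0.35·0.0767 + 0.9·0.7248; P(line X) ≈ 0.1385, P(line Y) ≈ 0.0341, P(line Z) ≈ 0.8274
After 'flag': normaliser = 0.45·0.1385 + 0.65·0.0341 + 0.1·0.8274; P(line X) ≈ 0.3727, P(line Y) ≈ 0.1324, P(line Z) ≈ 0.4949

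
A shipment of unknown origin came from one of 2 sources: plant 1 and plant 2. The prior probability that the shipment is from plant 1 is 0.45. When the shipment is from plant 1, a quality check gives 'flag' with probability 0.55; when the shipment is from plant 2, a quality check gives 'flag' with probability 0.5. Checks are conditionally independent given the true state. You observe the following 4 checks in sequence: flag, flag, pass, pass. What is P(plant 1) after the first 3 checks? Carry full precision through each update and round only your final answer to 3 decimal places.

After 'flag': P(plant 1) = 0.55·0.4500 / (0.55·0.4500 + 0.5·0.5500) ≈ 0.4737
After 'flag': P(plant 1) = 0.55·0.4737 / (0.55·0.4737 + 0.5·0.5263) ≈ 0.4975
After 'pass': P(plant 1) = 0.45·0.4975 / (0.45·0.4975 + 0.5·0.5025) ≈ 0.4712

0.471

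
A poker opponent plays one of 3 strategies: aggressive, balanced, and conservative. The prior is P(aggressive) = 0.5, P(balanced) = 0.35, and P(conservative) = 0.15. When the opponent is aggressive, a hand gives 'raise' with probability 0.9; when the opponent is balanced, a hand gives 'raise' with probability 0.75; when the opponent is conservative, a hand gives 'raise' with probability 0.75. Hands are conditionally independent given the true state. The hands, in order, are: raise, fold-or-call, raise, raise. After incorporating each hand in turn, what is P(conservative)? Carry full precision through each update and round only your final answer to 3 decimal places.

0.177

After 'raise': normaliser = 0.9·0.5000 + 0.75·0.3500 + 0.75·0.1500; P(aggressive) ≈ 0.5455, P(balanced) ≈ 0.3182, P(conservative) ≈ 0.1364
After 'fold-or-call': normaliser = 0.1·0.5455 + 0.25·0.3182 + 0.25·0.1364; P(aggressive) ≈ 0.3243, P(balanced) ≈ 0.4730, P(conservative) ≈ 0.2027
After 'raise': normaliser = 0.9·0.3243 + 0.75·0.4730 + 0.75·0.2027; P(aggressive) ≈ 0.3655, P(balanced) ≈ 0.4442, P(conservative) ≈ 0.1904
After 'raise': normaliser = 0.9·0.3655 + 0.75·0.4442 + 0.75·0.1904; P(aggressive) ≈ 0.4087, P(balanced) ≈ 0.4139, P(conservative) ≈ 0.1774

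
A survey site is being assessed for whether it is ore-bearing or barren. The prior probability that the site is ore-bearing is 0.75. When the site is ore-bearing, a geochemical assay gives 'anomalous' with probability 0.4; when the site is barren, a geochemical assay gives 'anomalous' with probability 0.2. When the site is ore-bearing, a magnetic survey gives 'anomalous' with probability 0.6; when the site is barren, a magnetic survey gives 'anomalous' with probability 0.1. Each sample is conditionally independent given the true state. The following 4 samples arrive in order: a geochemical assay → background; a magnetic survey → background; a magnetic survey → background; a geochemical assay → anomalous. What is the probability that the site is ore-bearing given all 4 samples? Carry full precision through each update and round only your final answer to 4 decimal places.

After a geochemical assay='background': P(ore) = 0.6·0.7500 / (0.6·0.7500 + 0.8·0.2500) ≈ 0.6923
After a magnetic survey='background': P(ore) = 0.4·0.6923 / (0.4·0.6923 + 0.9·0.3077) ≈ 0.5000
After a magnetic survey='background': P(ore) = 0.4·0.5000 / (0.4·0.5000 + 0.9·0.5000) ≈ 0.3077
After a geochemical assay='anomalous': P(ore) = 0.4·0.3077 / (0.4·0.3077 + 0.2·0.6923) ≈ 0.4706

0.4706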